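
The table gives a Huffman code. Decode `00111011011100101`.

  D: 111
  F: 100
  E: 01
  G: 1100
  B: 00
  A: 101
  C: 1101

Read left to right; each codeword is recognised as soon as it completes (prefix code):
  00→B | 111→D | 01→E | 101→A | 1100→G | 101→A
Decoded message: BDEAGA

BDEAGA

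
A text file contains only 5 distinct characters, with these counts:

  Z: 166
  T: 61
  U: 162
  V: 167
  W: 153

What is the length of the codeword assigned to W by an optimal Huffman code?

3

Huffman merges, smallest pair first:
combine T(61), W(153) → 214
combine U(162), Z(166) → 328
combine V(167), 214 → 381
combine 328, 381 → 709
W's leaf is at depth 3, giving a 3-bit codeword.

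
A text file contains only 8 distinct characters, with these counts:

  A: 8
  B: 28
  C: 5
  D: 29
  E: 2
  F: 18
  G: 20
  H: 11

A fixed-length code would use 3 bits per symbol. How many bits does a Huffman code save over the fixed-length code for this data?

Fixed-length: 3 bits × 121 symbols = 363 bits.
Huffman merges:
combine E(2), C(5) → 7
combine 7, A(8) → 15
combine H(11), 15 → 26
combine F(18), G(20) → 38
combine 26, B(28) → 54
combine D(29), 38 → 67
combine 54, 67 → 121
Huffman total = 7 + 15 + 26 + 38 + 54 + 67 + 121 = 328 bits.
Saving = 363 − 328 = 35 bits.

35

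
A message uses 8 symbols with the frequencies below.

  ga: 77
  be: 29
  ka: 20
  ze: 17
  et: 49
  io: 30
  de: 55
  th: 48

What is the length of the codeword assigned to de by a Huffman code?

3

Build the tree from the bottom:
merge ze(17) and ka(20): 37
merge be(29) and io(30): 59
merge 37 and th(48): 85
merge et(49) and de(55): 104
merge 59 and ga(77): 136
merge 85 and 104: 189
merge 136 and 189: 325
de sits 3 levels below the root, so its codeword is 3 bits.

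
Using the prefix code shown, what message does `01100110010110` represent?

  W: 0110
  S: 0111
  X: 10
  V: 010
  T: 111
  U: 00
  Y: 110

WWVY

Read left to right; each codeword is recognised as soon as it completes (prefix code):
  0110→W | 0110→W | 010→V | 110→Y
Decoded message: WWVY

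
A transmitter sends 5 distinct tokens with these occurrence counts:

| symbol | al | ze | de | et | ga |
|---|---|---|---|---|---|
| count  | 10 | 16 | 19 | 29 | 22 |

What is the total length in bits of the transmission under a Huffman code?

218

Merge the two smallest weights repeatedly:
merge al(10) and ze(16): 26
merge de(19) and ga(22): 41
merge 26 and et(29): 55
merge 41 and 55: 96
Total encoded bits = sum of merged weights = 26 + 41 + 55 + 96 = 218.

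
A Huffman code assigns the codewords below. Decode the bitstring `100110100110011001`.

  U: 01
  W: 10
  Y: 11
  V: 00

Read left to right; each codeword is recognised as soon as it completes (prefix code):
  10→W | 01→U | 10→W | 10→W | 01→U | 10→W | 01→U | 10→W | 01→U
Decoded message: WUWWUWUWU

WUWWUWUWU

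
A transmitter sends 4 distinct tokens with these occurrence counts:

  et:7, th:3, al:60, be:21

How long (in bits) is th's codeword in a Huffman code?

3

Build the tree from the bottom:
combine th(3), et(7) → 10
combine 10, be(21) → 31
combine 31, al(60) → 91
th sits 3 levels below the root, so its codeword is 3 bits.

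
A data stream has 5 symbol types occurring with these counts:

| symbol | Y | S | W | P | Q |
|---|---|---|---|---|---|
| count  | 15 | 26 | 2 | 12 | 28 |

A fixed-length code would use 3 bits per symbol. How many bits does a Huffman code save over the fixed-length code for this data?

69

Fixed-length: 3 bits × 83 symbols = 249 bits.
Huffman merges:
merge W(2) and P(12): 14
merge 14 and Y(15): 29
merge S(26) and Q(28): 54
merge 29 and 54: 83
Huffman total = 14 + 29 + 54 + 83 = 180 bits.
Saving = 249 − 180 = 69 bits.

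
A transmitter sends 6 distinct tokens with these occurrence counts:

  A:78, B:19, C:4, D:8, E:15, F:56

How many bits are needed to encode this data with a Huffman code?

367

Greedily combine the two least-frequent nodes:
combine C(4), D(8) → 12
combine 12, E(15) → 27
combine B(19), 27 → 46
combine 46, F(56) → 102
combine A(78), 102 → 180
Each symbol's bit-cost is frequency × depth; summing gives 367 bits (equivalently 12 + 27 + 46 + 102 + 180).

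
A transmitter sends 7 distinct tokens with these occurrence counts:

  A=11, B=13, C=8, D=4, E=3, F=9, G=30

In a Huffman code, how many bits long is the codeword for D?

5

Huffman merges, smallest pair first:
combine E(3), D(4) → 7
combine 7, C(8) → 15
combine F(9), A(11) → 20
combine B(13), 15 → 28
combine 20, 28 → 48
combine G(30), 48 → 78
The subtree containing D is merged 5 times, so code length = 5.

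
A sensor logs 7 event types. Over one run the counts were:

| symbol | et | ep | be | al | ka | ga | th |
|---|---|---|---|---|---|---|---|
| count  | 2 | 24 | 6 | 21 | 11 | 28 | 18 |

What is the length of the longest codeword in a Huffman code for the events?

Merge the two lowest-weight nodes at each step:
et(2) + be(6) → 8
8 + ka(11) → 19
th(18) + 19 → 37
al(21) + ep(24) → 45
ga(28) + 37 → 65
45 + 65 → 110
Maximum depth reached is 5.

5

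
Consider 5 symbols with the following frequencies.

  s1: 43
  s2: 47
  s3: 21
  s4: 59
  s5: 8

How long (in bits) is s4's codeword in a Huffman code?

2

Build the tree from the bottom:
s5(8) + s3(21) → 29
29 + s1(43) → 72
s2(47) + s4(59) → 106
72 + 106 → 178
s4's leaf is at depth 2, giving a 2-bit codeword.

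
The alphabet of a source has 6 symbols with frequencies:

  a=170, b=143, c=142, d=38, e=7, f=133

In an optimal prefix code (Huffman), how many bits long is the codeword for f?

3

Huffman merges, smallest pair first:
combine e(7), d(38) → 45
combine 45, f(133) → 178
combine c(142), b(143) → 285
combine a(170), 178 → 348
combine 285, 348 → 633
f sits 3 levels below the root, so its codeword is 3 bits.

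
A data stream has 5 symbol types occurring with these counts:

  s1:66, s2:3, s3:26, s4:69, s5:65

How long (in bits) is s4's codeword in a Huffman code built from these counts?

Build the tree from the bottom:
merge s2(3) and s3(26): 29
merge 29 and s5(65): 94
merge s1(66) and s4(69): 135
merge 94 and 135: 229
s4 sits 2 levels below the root, so its codeword is 2 bits.

2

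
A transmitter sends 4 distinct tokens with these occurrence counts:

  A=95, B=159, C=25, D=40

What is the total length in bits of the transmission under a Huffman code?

544

Merge the two smallest weights repeatedly:
merge C(25) and D(40): 65
merge 65 and A(95): 160
merge B(159) and 160: 319
Total encoded bits = sum of merged weights = 65 + 160 + 319 = 544.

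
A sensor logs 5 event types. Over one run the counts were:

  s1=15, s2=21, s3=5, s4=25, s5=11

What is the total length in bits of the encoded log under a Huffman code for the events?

170

Merge the two smallest weights repeatedly:
merge s3(5) and s5(11): 16
merge s1(15) and 16: 31
merge s2(21) and s4(25): 46
merge 31 and 46: 77
Total encoded bits = sum of merged weights = 16 + 31 + 46 + 77 = 170.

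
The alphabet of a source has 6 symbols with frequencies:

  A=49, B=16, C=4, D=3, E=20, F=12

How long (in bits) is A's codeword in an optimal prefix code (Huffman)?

Build the tree from the bottom:
merge D(3) and C(4): 7
merge 7 and F(12): 19
merge B(16) and 19: 35
merge E(20) and 35: 55
merge A(49) and 55: 104
A is a child of the root — depth 1, so its codeword is a single bit.

1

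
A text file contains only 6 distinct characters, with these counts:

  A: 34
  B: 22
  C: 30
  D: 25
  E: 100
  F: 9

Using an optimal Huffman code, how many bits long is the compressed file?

Greedily combine the two least-frequent nodes:
merge F(9) and B(22): 31
merge D(25) and C(30): 55
merge 31 and A(34): 65
merge 55 and 65: 120
merge E(100) and 120: 220
The encoded length is the sum of every internal node's weight: 31 + 55 + 65 + 120 + 220 = 491 bits.

491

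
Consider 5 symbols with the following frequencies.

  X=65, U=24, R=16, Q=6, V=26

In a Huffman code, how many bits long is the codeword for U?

3

Huffman merges, smallest pair first:
merge Q(6) and R(16): 22
merge 22 and U(24): 46
merge V(26) and 46: 72
merge X(65) and 72: 137
U sits 3 levels below the root, so its codeword is 3 bits.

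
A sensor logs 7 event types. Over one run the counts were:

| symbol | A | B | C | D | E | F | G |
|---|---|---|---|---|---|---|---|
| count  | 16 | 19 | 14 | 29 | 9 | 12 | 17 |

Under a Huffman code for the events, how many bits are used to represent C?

3

Repeatedly merge the two smallest:
E(9) + F(12) → 21
C(14) + A(16) → 30
G(17) + B(19) → 36
21 + D(29) → 50
30 + 36 → 66
50 + 66 → 116
The subtree containing C is merged 3 times, so code length = 3.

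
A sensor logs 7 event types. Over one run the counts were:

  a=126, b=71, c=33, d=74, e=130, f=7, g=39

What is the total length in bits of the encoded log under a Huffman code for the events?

Build the Huffman tree bottom-up:
f(7) + c(33) → 40
g(39) + 40 → 79
b(71) + d(74) → 145
79 + a(126) → 205
e(130) + 145 → 275
205 + 275 → 480
Total encoded bits = sum of merged weights = 40 + 79 + 145 + 205 + 275 + 480 = 1224.

1224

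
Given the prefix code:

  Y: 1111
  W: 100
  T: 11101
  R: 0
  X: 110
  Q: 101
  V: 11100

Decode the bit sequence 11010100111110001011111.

XQRRYWRQY

Read left to right; each codeword is recognised as soon as it completes (prefix code):
  110→X | 101→Q | 0→R | 0→R | 1111→Y | 100→W | 0→R | 101→Q | 1111→Y
Decoded message: XQRRYWRQY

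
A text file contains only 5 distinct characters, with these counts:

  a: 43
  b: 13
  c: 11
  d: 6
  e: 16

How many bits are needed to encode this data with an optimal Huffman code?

Build the Huffman tree bottom-up:
combine d(6), c(11) → 17
combine b(13), e(16) → 29
combine 17, 29 → 46
combine a(43), 46 → 89
Total encoded bits = sum of merged weights = 17 + 29 + 46 + 89 = 181.

181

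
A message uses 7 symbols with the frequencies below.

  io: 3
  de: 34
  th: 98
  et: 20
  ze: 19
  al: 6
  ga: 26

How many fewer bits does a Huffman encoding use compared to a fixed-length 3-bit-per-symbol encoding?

159

Fixed-length: 3 bits × 206 symbols = 618 bits.
Huffman merges:
combine io(3), al(6) → 9
combine 9, ze(19) → 28
combine et(20), ga(26) → 46
combine 28, de(34) → 62
combine 46, 62 → 108
combine th(98), 108 → 206
Huffman total = 9 + 28 + 46 + 62 + 108 + 206 = 459 bits.
Saving = 618 − 459 = 159 bits.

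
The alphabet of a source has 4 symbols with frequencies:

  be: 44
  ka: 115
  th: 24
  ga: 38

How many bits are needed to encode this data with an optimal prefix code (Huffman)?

389

Greedily combine the two least-frequent nodes:
combine th(24), ga(38) → 62
combine be(44), 62 → 106
combine 106, ka(115) → 221
The encoded length is the sum of every internal node's weight: 62 + 106 + 221 = 389 bits.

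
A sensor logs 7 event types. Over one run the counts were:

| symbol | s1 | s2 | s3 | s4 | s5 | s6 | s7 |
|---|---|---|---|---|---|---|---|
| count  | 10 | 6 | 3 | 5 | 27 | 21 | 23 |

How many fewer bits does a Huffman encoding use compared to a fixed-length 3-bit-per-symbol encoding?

49

Fixed-length: 3 bits × 95 symbols = 285 bits.
Huffman merges:
combine s3(3), s4(5) → 8
combine s2(6), 8 → 14
combine s1(10), 14 → 24
combine s6(21), s7(23) → 44
combine 24, s5(27) → 51
combine 44, 51 → 95
Huffman total = 8 + 14 + 24 + 44 + 51 + 95 = 236 bits.
Saving = 285 − 236 = 49 bits.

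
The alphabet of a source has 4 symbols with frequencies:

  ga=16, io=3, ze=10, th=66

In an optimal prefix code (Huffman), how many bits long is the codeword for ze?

Huffman merges, smallest pair first:
combine io(3), ze(10) → 13
combine 13, ga(16) → 29
combine 29, th(66) → 95
ze's leaf is at depth 3, giving a 3-bit codeword.

3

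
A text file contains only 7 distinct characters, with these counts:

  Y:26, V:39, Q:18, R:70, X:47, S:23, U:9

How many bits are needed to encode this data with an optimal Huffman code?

Build the Huffman tree bottom-up:
U(9) + Q(18) → 27
S(23) + Y(26) → 49
27 + V(39) → 66
X(47) + 49 → 96
66 + R(70) → 136
96 + 136 → 232
Total encoded bits = sum of merged weights = 27 + 49 + 66 + 96 + 136 + 232 = 606.

606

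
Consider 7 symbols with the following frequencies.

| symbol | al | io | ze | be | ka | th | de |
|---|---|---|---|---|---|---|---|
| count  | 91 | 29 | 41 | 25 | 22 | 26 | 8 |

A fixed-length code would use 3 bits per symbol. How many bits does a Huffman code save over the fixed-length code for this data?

Fixed-length: 3 bits × 242 symbols = 726 bits.
Huffman merges:
merge de(8) and ka(22): 30
merge be(25) and th(26): 51
merge io(29) and 30: 59
merge ze(41) and 51: 92
merge 59 and al(91): 150
merge 92 and 150: 242
Huffman total = 30 + 51 + 59 + 92 + 150 + 242 = 624 bits.
Saving = 726 − 624 = 102 bits.

102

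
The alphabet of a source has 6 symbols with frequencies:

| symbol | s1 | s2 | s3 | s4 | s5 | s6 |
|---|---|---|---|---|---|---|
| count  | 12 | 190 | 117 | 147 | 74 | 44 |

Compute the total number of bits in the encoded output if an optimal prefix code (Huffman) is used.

1354

Build the Huffman tree bottom-up:
merge s1(12) and s6(44): 56
merge 56 and s5(74): 130
merge s3(117) and 130: 247
merge s4(147) and s2(190): 337
merge 247 and 337: 584
Each symbol's bit-cost is frequency × depth; summing gives 1354 bits (equivalently 56 + 130 + 247 + 337 + 584).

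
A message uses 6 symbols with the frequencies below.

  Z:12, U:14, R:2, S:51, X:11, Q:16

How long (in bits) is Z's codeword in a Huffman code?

3

Repeatedly merge the two smallest:
combine R(2), X(11) → 13
combine Z(12), 13 → 25
combine U(14), Q(16) → 30
combine 25, 30 → 55
combine S(51), 55 → 106
The subtree containing Z is merged 3 times, so code length = 3.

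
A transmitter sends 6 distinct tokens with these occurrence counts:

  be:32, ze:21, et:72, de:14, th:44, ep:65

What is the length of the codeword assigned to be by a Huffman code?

3

Huffman merges, smallest pair first:
de(14) + ze(21) → 35
be(32) + 35 → 67
th(44) + ep(65) → 109
67 + et(72) → 139
109 + 139 → 248
The subtree containing be is merged 3 times, so code length = 3.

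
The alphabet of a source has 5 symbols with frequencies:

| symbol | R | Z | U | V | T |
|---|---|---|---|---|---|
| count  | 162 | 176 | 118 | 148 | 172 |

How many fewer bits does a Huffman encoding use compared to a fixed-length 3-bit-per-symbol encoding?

Fixed-length: 3 bits × 776 symbols = 2328 bits.
Huffman merges:
merge U(118) and V(148): 266
merge R(162) and T(172): 334
merge Z(176) and 266: 442
merge 334 and 442: 776
Huffman total = 266 + 334 + 442 + 776 = 1818 bits.
Saving = 2328 − 1818 = 510 bits.

510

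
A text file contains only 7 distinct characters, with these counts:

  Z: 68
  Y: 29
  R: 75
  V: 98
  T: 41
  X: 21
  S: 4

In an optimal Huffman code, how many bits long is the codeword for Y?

Repeatedly merge the two smallest:
combine S(4), X(21) → 25
combine 25, Y(29) → 54
combine T(41), 54 → 95
combine Z(68), R(75) → 143
combine 95, V(98) → 193
combine 143, 193 → 336
The subtree containing Y is merged 4 times, so code length = 4.

4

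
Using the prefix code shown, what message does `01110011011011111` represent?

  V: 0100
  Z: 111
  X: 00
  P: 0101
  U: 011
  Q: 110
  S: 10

USUUUZ

Read left to right; each codeword is recognised as soon as it completes (prefix code):
  011→U | 10→S | 011→U | 011→U | 011→U | 111→Z
Decoded message: USUUUZ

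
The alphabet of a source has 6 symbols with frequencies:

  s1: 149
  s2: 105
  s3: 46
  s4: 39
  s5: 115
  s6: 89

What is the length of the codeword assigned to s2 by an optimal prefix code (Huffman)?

2

Build the tree from the bottom:
s4(39) + s3(46) → 85
85 + s6(89) → 174
s2(105) + s5(115) → 220
s1(149) + 174 → 323
220 + 323 → 543
s2 sits 2 levels below the root, so its codeword is 2 bits.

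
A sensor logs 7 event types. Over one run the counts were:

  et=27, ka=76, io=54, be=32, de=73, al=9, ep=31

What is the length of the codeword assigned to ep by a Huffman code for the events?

3

Repeatedly merge the two smallest:
combine al(9), et(27) → 36
combine ep(31), be(32) → 63
combine 36, io(54) → 90
combine 63, de(73) → 136
combine ka(76), 90 → 166
combine 136, 166 → 302
ep's leaf is at depth 3, giving a 3-bit codeword.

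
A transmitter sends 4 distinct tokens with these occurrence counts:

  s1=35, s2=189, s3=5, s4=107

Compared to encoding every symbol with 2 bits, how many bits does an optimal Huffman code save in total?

Fixed-length: 2 bits × 336 symbols = 672 bits.
Huffman merges:
s3(5) + s1(35) → 40
40 + s4(107) → 147
147 + s2(189) → 336
Huffman total = 40 + 147 + 336 = 523 bits.
Saving = 672 − 523 = 149 bits.

149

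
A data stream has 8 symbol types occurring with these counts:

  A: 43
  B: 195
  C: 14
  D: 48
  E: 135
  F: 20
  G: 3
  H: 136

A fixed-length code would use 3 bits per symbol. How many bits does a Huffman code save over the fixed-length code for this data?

332

Fixed-length: 3 bits × 594 symbols = 1782 bits.
Huffman merges:
G(3) + C(14) → 17
17 + F(20) → 37
37 + A(43) → 80
D(48) + 80 → 128
128 + E(135) → 263
H(136) + B(195) → 331
263 + 331 → 594
Huffman total = 17 + 37 + 80 + 128 + 263 + 331 + 594 = 1450 bits.
Saving = 1782 − 1450 = 332 bits.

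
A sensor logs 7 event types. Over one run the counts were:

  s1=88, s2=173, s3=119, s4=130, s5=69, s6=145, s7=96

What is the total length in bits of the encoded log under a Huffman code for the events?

Merge the two smallest weights repeatedly:
s5(69) + s1(88) → 157
s7(96) + s3(119) → 215
s4(130) + s6(145) → 275
157 + s2(173) → 330
215 + 275 → 490
330 + 490 → 820
The encoded length is the sum of every internal node's weight: 157 + 215 + 275 + 330 + 490 + 820 = 2287 bits.

2287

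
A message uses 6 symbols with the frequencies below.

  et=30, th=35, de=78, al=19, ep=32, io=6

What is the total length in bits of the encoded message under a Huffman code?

Greedily combine the two least-frequent nodes:
combine io(6), al(19) → 25
combine 25, et(30) → 55
combine ep(32), th(35) → 67
combine 55, 67 → 122
combine de(78), 122 → 200
The encoded length is the sum of every internal node's weight: 25 + 55 + 67 + 122 + 200 = 469 bits.

469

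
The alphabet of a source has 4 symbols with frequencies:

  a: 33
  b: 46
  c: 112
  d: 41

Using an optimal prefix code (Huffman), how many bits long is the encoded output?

426

Greedily combine the two least-frequent nodes:
a(33) + d(41) → 74
b(46) + 74 → 120
c(112) + 120 → 232
The encoded length is the sum of every internal node's weight: 74 + 120 + 232 = 426 bits.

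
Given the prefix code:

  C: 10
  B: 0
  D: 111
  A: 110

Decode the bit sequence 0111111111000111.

Read left to right; each codeword is recognised as soon as it completes (prefix code):
  0→B | 111→D | 111→D | 111→D | 0→B | 0→B | 0→B | 111→D
Decoded message: BDDDBBBD

BDDDBBBD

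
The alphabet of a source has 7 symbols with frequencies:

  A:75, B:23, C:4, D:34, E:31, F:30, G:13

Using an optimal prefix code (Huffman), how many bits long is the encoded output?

Merge the two smallest weights repeatedly:
combine C(4), G(13) → 17
combine 17, B(23) → 40
combine F(30), E(31) → 61
combine D(34), 40 → 74
combine 61, 74 → 135
combine A(75), 135 → 210
The encoded length is the sum of every internal node's weight: 17 + 40 + 61 + 74 + 135 + 210 = 537 bits.

537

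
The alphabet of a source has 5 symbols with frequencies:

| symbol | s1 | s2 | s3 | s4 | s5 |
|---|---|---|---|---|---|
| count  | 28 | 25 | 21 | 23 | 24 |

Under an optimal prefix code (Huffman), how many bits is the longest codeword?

3

Merge the two lowest-weight nodes at each step:
s3(21) + s4(23) → 44
s5(24) + s2(25) → 49
s1(28) + 44 → 72
49 + 72 → 121
The first pair merged (s3, s4) ends up deepest, at depth 3.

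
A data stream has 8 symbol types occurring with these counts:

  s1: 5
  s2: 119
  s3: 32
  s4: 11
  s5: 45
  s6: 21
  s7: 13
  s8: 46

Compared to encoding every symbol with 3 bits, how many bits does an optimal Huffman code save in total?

143

Fixed-length: 3 bits × 292 symbols = 876 bits.
Huffman merges:
combine s1(5), s4(11) → 16
combine s7(13), 16 → 29
combine s6(21), 29 → 50
combine s3(32), s5(45) → 77
combine s8(46), 50 → 96
combine 77, 96 → 173
combine s2(119), 173 → 292
Huffman total = 16 + 29 + 50 + 77 + 96 + 173 + 292 = 733 bits.
Saving = 876 − 733 = 143 bits.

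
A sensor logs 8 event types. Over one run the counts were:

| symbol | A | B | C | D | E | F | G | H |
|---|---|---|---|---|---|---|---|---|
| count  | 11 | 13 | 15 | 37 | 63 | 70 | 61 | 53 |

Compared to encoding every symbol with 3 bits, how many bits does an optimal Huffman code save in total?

Fixed-length: 3 bits × 323 symbols = 969 bits.
Huffman merges:
merge A(11) and B(13): 24
merge C(15) and 24: 39
merge D(37) and 39: 76
merge H(53) and G(61): 114
merge E(63) and F(70): 133
merge 76 and 114: 190
merge 133 and 190: 323
Huffman total = 24 + 39 + 76 + 114 + 133 + 190 + 323 = 899 bits.
Saving = 969 − 899 = 70 bits.

70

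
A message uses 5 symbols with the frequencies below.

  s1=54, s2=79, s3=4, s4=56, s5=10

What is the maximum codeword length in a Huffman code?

4

Merge the two lowest-weight nodes at each step:
merge s3(4) and s5(10): 14
merge 14 and s1(54): 68
merge s4(56) and 68: 124
merge s2(79) and 124: 203
The first pair merged (s3, s5) ends up deepest, at depth 4.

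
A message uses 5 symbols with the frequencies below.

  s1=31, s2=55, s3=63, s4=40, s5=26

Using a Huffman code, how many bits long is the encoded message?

Greedily combine the two least-frequent nodes:
merge s5(26) and s1(31): 57
merge s4(40) and s2(55): 95
merge 57 and s3(63): 120
merge 95 and 120: 215
The encoded length is the sum of every internal node's weight: 57 + 95 + 120 + 215 = 487 bits.

487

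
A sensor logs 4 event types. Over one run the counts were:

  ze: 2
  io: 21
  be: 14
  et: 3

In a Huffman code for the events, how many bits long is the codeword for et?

Repeatedly merge the two smallest:
ze(2) + et(3) → 5
5 + be(14) → 19
19 + io(21) → 40
The subtree containing et is merged 3 times, so code length = 3.

3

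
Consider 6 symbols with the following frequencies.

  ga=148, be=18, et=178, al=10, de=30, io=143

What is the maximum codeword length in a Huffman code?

4

Merge the two lowest-weight nodes at each step:
merge al(10) and be(18): 28
merge 28 and de(30): 58
merge 58 and io(143): 201
merge ga(148) and et(178): 326
merge 201 and 326: 527
The first pair merged (al, be) ends up deepest, at depth 4.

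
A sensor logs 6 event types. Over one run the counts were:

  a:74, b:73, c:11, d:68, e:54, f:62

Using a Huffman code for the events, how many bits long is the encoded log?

876

Merge the two smallest weights repeatedly:
c(11) + e(54) → 65
f(62) + 65 → 127
d(68) + b(73) → 141
a(74) + 127 → 201
141 + 201 → 342
The encoded length is the sum of every internal node's weight: 65 + 127 + 141 + 201 + 342 = 876 bits.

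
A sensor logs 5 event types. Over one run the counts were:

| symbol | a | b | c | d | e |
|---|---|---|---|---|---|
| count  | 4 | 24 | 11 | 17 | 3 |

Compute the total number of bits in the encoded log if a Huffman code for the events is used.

Merge the two smallest weights repeatedly:
e(3) + a(4) → 7
7 + c(11) → 18
d(17) + 18 → 35
b(24) + 35 → 59
Total encoded bits = sum of merged weights = 7 + 18 + 35 + 59 = 119.

119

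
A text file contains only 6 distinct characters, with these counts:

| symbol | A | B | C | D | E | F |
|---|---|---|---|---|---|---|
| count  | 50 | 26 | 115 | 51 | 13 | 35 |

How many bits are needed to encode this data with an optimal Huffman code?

Build the Huffman tree bottom-up:
E(13) + B(26) → 39
F(35) + 39 → 74
A(50) + D(51) → 101
74 + 101 → 175
C(115) + 175 → 290
Total encoded bits = sum of merged weights = 39 + 74 + 101 + 175 + 290 = 679.

679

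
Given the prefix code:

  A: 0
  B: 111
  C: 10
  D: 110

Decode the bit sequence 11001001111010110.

Read left to right; each codeword is recognised as soon as it completes (prefix code):
  110→D | 0→A | 10→C | 0→A | 111→B | 10→C | 10→C | 110→D
Decoded message: DACABCCD

DACABCCD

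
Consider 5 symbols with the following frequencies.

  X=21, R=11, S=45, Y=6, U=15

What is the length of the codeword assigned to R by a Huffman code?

4

Huffman merges, smallest pair first:
combine Y(6), R(11) → 17
combine U(15), 17 → 32
combine X(21), 32 → 53
combine S(45), 53 → 98
The subtree containing R is merged 4 times, so code length = 4.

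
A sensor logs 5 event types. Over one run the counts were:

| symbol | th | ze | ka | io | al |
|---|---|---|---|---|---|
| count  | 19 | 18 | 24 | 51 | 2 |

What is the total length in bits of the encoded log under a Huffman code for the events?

236

Greedily combine the two least-frequent nodes:
merge al(2) and ze(18): 20
merge th(19) and 20: 39
merge ka(24) and 39: 63
merge io(51) and 63: 114
The encoded length is the sum of every internal node's weight: 20 + 39 + 63 + 114 = 236 bits.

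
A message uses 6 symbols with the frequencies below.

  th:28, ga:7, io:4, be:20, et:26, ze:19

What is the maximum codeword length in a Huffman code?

4

Merge the two lowest-weight nodes at each step:
combine io(4), ga(7) → 11
combine 11, ze(19) → 30
combine be(20), et(26) → 46
combine th(28), 30 → 58
combine 46, 58 → 104
The first pair merged (io, ga) ends up deepest, at depth 4.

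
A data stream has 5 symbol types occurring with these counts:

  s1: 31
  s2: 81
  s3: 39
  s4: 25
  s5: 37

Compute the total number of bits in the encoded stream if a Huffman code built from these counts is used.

Build the Huffman tree bottom-up:
s4(25) + s1(31) → 56
s5(37) + s3(39) → 76
56 + 76 → 132
s2(81) + 132 → 213
Total encoded bits = sum of merged weights = 56 + 76 + 132 + 213 = 477.

477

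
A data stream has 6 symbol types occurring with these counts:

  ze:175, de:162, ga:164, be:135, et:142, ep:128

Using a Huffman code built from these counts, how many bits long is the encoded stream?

Build the Huffman tree bottom-up:
merge ep(128) and be(135): 263
merge et(142) and de(162): 304
merge ga(164) and ze(175): 339
merge 263 and 304: 567
merge 339 and 567: 906
The encoded length is the sum of every internal node's weight: 263 + 304 + 339 + 567 + 906 = 2379 bits.

2379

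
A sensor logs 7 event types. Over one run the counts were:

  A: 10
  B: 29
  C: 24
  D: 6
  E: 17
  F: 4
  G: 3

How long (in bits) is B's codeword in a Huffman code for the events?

Build the tree from the bottom:
G(3) + F(4) → 7
D(6) + 7 → 13
A(10) + 13 → 23
E(17) + 23 → 40
C(24) + B(29) → 53
40 + 53 → 93
B sits 2 levels below the root, so its codeword is 2 bits.

2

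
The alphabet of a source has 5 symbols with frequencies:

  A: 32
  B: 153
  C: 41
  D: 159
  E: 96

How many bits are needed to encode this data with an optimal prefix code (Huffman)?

1035

Build the Huffman tree bottom-up:
merge A(32) and C(41): 73
merge 73 and E(96): 169
merge B(153) and D(159): 312
merge 169 and 312: 481
Total encoded bits = sum of merged weights = 73 + 169 + 312 + 481 = 1035.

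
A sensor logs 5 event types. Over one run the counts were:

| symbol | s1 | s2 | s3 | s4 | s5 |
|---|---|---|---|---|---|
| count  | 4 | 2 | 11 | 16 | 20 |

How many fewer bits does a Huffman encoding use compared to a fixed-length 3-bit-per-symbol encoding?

Fixed-length: 3 bits × 53 symbols = 159 bits.
Huffman merges:
merge s2(2) and s1(4): 6
merge 6 and s3(11): 17
merge s4(16) and 17: 33
merge s5(20) and 33: 53
Huffman total = 6 + 17 + 33 + 53 = 109 bits.
Saving = 159 − 109 = 50 bits.

50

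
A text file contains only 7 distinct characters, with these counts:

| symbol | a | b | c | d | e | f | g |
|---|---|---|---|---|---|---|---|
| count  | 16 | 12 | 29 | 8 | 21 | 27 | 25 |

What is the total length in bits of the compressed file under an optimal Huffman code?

378

Merge the two smallest weights repeatedly:
combine d(8), b(12) → 20
combine a(16), 20 → 36
combine e(21), g(25) → 46
combine f(27), c(29) → 56
combine 36, 46 → 82
combine 56, 82 → 138
Each symbol's bit-cost is frequency × depth; summing gives 378 bits (equivalently 20 + 36 + 46 + 56 + 82 + 138).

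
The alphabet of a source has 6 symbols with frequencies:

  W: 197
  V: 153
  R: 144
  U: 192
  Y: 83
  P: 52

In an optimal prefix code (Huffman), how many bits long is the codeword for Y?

Build the tree from the bottom:
P(52) + Y(83) → 135
135 + R(144) → 279
V(153) + U(192) → 345
W(197) + 279 → 476
345 + 476 → 821
The subtree containing Y is merged 4 times, so code length = 4.

4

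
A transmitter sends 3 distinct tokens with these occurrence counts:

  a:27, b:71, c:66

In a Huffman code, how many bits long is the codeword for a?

Build the tree from the bottom:
combine a(27), c(66) → 93
combine b(71), 93 → 164
a sits 2 levels below the root, so its codeword is 2 bits.

2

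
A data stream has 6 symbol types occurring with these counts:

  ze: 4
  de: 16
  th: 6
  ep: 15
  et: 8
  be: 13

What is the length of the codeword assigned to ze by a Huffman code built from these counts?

4

Huffman merges, smallest pair first:
combine ze(4), th(6) → 10
combine et(8), 10 → 18
combine be(13), ep(15) → 28
combine de(16), 18 → 34
combine 28, 34 → 62
ze's leaf is at depth 4, giving a 4-bit codeword.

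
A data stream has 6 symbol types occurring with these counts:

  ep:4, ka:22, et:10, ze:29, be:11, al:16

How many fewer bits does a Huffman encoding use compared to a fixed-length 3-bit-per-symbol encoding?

53

Fixed-length: 3 bits × 92 symbols = 276 bits.
Huffman merges:
combine ep(4), et(10) → 14
combine be(11), 14 → 25
combine al(16), ka(22) → 38
combine 25, ze(29) → 54
combine 38, 54 → 92
Huffman total = 14 + 25 + 38 + 54 + 92 = 223 bits.
Saving = 276 − 223 = 53 bits.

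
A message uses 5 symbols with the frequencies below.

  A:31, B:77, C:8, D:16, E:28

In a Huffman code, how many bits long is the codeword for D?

Huffman merges, smallest pair first:
combine C(8), D(16) → 24
combine 24, E(28) → 52
combine A(31), 52 → 83
combine B(77), 83 → 160
The subtree containing D is merged 4 times, so code length = 4.

4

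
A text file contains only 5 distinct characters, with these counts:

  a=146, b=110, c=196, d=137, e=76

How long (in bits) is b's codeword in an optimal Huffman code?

3

Build the tree from the bottom:
merge e(76) and b(110): 186
merge d(137) and a(146): 283
merge 186 and c(196): 382
merge 283 and 382: 665
The subtree containing b is merged 3 times, so code length = 3.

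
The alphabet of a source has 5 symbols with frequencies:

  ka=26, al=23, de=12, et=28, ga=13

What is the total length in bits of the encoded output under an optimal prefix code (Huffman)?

229

Merge the two smallest weights repeatedly:
de(12) + ga(13) → 25
al(23) + 25 → 48
ka(26) + et(28) → 54
48 + 54 → 102
The encoded length is the sum of every internal node's weight: 25 + 48 + 54 + 102 = 229 bits.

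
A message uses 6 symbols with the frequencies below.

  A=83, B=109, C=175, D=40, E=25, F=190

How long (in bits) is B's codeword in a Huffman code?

2

Repeatedly merge the two smallest:
E(25) + D(40) → 65
65 + A(83) → 148
B(109) + 148 → 257
C(175) + F(190) → 365
257 + 365 → 622
The subtree containing B is merged 2 times, so code length = 2.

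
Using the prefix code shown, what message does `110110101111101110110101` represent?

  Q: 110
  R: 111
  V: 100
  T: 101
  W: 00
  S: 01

QQTRTQQT

Read left to right; each codeword is recognised as soon as it completes (prefix code):
  110→Q | 110→Q | 101→T | 111→R | 101→T | 110→Q | 110→Q | 101→T
Decoded message: QQTRTQQT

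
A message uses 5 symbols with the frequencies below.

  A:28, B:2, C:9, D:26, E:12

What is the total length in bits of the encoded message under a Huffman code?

Greedily combine the two least-frequent nodes:
B(2) + C(9) → 11
11 + E(12) → 23
23 + D(26) → 49
A(28) + 49 → 77
Total encoded bits = sum of merged weights = 11 + 23 + 49 + 77 = 160.

160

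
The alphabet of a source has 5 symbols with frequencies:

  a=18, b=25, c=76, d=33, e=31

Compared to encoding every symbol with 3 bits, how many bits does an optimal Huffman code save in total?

Fixed-length: 3 bits × 183 symbols = 549 bits.
Huffman merges:
combine a(18), b(25) → 43
combine e(31), d(33) → 64
combine 43, 64 → 107
combine c(76), 107 → 183
Huffman total = 43 + 64 + 107 + 183 = 397 bits.
Saving = 549 − 397 = 152 bits.

152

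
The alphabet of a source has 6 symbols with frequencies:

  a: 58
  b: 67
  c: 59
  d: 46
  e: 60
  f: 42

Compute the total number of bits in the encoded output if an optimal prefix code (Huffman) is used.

869

Greedily combine the two least-frequent nodes:
f(42) + d(46) → 88
a(58) + c(59) → 117
e(60) + b(67) → 127
88 + 117 → 205
127 + 205 → 332
Total encoded bits = sum of merged weights = 88 + 117 + 127 + 205 + 332 = 869.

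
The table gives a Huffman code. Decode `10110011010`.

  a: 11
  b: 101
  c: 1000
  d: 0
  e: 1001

bebd

Read left to right; each codeword is recognised as soon as it completes (prefix code):
  101→b | 1001→e | 101→b | 0→d
Decoded message: bebd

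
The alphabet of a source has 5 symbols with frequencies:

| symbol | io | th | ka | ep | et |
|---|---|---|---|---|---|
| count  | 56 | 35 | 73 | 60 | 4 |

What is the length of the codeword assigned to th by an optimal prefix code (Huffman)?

Build the tree from the bottom:
combine et(4), th(35) → 39
combine 39, io(56) → 95
combine ep(60), ka(73) → 133
combine 95, 133 → 228
th sits 3 levels below the root, so its codeword is 3 bits.

3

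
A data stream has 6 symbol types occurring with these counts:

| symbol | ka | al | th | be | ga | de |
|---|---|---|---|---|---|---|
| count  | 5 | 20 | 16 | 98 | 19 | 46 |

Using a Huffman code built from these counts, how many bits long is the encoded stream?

Build the Huffman tree bottom-up:
combine ka(5), th(16) → 21
combine ga(19), al(20) → 39
combine 21, 39 → 60
combine de(46), 60 → 106
combine be(98), 106 → 204
Total encoded bits = sum of merged weights = 21 + 39 + 60 + 106 + 204 = 430.

430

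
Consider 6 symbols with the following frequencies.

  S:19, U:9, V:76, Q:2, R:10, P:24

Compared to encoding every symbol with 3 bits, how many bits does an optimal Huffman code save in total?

Fixed-length: 3 bits × 140 symbols = 420 bits.
Huffman merges:
combine Q(2), U(9) → 11
combine R(10), 11 → 21
combine S(19), 21 → 40
combine P(24), 40 → 64
combine 64, V(76) → 140
Huffman total = 11 + 21 + 40 + 64 + 140 = 276 bits.
Saving = 420 − 276 = 144 bits.

144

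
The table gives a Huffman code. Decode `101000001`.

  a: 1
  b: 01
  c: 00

abccb

Read left to right; each codeword is recognised as soon as it completes (prefix code):
  1→a | 01→b | 00→c | 00→c | 01→b
Decoded message: abccb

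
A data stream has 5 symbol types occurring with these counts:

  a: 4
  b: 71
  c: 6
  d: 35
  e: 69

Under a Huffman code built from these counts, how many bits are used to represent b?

1

Repeatedly merge the two smallest:
a(4) + c(6) → 10
10 + d(35) → 45
45 + e(69) → 114
b(71) + 114 → 185
b is merged only at the final step, so code length = 1.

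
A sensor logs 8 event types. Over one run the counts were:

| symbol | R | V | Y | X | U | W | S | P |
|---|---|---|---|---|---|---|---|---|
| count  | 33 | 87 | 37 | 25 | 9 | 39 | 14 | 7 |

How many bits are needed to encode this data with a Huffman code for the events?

Greedily combine the two least-frequent nodes:
merge P(7) and U(9): 16
merge S(14) and 16: 30
merge X(25) and 30: 55
merge R(33) and Y(37): 70
merge W(39) and 55: 94
merge 70 and V(87): 157
merge 94 and 157: 251
Each symbol's bit-cost is frequency × depth; summing gives 673 bits (equivalently 16 + 30 + 55 + 70 + 94 + 157 + 251).

673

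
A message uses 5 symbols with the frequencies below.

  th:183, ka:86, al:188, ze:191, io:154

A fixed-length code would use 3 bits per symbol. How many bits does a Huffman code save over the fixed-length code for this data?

562

Fixed-length: 3 bits × 802 symbols = 2406 bits.
Huffman merges:
merge ka(86) and io(154): 240
merge th(183) and al(188): 371
merge ze(191) and 240: 431
merge 371 and 431: 802
Huffman total = 240 + 371 + 431 + 802 = 1844 bits.
Saving = 2406 − 1844 = 562 bits.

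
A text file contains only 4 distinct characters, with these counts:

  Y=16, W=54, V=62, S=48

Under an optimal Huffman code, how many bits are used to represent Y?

2

Build the tree from the bottom:
Y(16) + S(48) → 64
W(54) + V(62) → 116
64 + 116 → 180
Y's leaf is at depth 2, giving a 2-bit codeword.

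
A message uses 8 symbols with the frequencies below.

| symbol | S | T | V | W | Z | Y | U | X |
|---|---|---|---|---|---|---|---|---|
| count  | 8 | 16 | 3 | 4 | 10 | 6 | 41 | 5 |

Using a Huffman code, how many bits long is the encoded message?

Greedily combine the two least-frequent nodes:
V(3) + W(4) → 7
X(5) + Y(6) → 11
7 + S(8) → 15
Z(10) + 11 → 21
15 + T(16) → 31
21 + 31 → 52
U(41) + 52 → 93
The encoded length is the sum of every internal node's weight: 7 + 11 + 15 + 21 + 31 + 52 + 93 = 230 bits.

230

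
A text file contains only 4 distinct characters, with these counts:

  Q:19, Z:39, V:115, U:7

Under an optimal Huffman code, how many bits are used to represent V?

Huffman merges, smallest pair first:
U(7) + Q(19) → 26
26 + Z(39) → 65
65 + V(115) → 180
V is merged only at the final step, so code length = 1.

1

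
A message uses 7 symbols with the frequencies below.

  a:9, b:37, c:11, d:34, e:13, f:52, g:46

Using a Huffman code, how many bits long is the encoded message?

Greedily combine the two least-frequent nodes:
combine a(9), c(11) → 20
combine e(13), 20 → 33
combine 33, d(34) → 67
combine b(37), g(46) → 83
combine f(52), 67 → 119
combine 83, 119 → 202
Total encoded bits = sum of merged weights = 20 + 33 + 67 + 83 + 119 + 202 = 524.

524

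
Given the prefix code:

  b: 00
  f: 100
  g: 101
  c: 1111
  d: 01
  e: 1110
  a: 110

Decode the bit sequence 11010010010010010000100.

Read left to right; each codeword is recognised as soon as it completes (prefix code):
  110→a | 100→f | 100→f | 100→f | 100→f | 100→f | 00→b | 100→f
Decoded message: afffffbf

afffffbf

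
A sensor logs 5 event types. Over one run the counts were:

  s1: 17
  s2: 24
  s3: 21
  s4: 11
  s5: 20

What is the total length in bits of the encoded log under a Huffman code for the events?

214

Merge the two smallest weights repeatedly:
combine s4(11), s1(17) → 28
combine s5(20), s3(21) → 41
combine s2(24), 28 → 52
combine 41, 52 → 93
The encoded length is the sum of every internal node's weight: 28 + 41 + 52 + 93 = 214 bits.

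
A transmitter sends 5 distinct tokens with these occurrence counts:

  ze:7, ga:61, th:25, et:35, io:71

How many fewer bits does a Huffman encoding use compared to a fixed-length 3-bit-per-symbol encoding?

171

Fixed-length: 3 bits × 199 symbols = 597 bits.
Huffman merges:
ze(7) + th(25) → 32
32 + et(35) → 67
ga(61) + 67 → 128
io(71) + 128 → 199
Huffman total = 32 + 67 + 128 + 199 = 426 bits.
Saving = 597 − 426 = 171 bits.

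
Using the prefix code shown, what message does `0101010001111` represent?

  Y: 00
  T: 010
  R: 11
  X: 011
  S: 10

Read left to right; each codeword is recognised as soon as it completes (prefix code):
  010→T | 10→S | 10→S | 00→Y | 11→R | 11→R
Decoded message: TSSYRR

TSSYRR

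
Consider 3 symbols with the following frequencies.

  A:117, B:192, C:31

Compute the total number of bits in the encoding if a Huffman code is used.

488

Build the Huffman tree bottom-up:
merge C(31) and A(117): 148
merge 148 and B(192): 340
Total encoded bits = sum of merged weights = 148 + 340 = 488.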